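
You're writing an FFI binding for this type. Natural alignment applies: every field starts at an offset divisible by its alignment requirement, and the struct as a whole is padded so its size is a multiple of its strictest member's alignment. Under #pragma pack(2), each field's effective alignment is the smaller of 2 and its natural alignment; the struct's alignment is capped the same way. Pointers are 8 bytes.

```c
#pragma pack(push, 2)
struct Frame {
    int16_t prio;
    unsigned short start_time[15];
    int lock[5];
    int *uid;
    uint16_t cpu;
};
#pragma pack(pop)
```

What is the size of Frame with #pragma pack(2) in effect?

62

0..2  prio  (2B, 2-aligned)
2..32  start_time  (30B, 2-aligned)
32..52  lock  (20B, 2-aligned)
52..60  uid  (8B, 2-aligned)
60..62  cpu  (2B, 2-aligned)
sizeof = 62, alignof = 2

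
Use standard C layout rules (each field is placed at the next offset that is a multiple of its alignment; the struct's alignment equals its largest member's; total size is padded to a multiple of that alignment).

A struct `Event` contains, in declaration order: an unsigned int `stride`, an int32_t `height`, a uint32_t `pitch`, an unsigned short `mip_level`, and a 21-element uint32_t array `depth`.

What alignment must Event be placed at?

member alignments: stride=4, height=4, pitch=4, mip_level=2, depth=4
max = 4

4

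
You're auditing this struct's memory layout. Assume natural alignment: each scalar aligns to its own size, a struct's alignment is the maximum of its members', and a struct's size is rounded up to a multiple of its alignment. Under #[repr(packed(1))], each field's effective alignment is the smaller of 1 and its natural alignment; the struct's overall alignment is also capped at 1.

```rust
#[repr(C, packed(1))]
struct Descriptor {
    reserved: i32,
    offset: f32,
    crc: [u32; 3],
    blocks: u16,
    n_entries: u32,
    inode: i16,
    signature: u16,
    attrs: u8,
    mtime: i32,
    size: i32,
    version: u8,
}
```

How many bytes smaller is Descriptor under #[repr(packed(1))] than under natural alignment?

natural layout:
  0..4  reserved  (4B, 4-aligned)
  4..8  offset  (4B, 4-aligned)
  8..20  crc  (12B, 4-aligned)
  20..22  blocks  (2B, 2-aligned)
  22..24  -- padding (2B)
  24..28  n_entries  (4B, 4-aligned)
  28..30  inode  (2B, 2-aligned)
  30..32  signature  (2B, 2-aligned)
  32..33  attrs  (1B, 1-aligned)
  33..36  -- padding (3B)
  36..40  mtime  (4B, 4-aligned)
  40..44  size  (4B, 4-aligned)
  44..45  version  (1B, 1-aligned)
  45..48  -- tail padding (3B)
  sizeof = 48, alignof = 4
packed(1) layout:
  0..4  reserved  (4B, 1-aligned)
  4..8  offset  (4B, 1-aligned)
  8..20  crc  (12B, 1-aligned)
  20..22  blocks  (2B, 1-aligned)
  22..26  n_entries  (4B, 1-aligned)
  26..28  inode  (2B, 1-aligned)
  28..30  signature  (2B, 1-aligned)
  30..31  attrs  (1B, 1-aligned)
  31..35  mtime  (4B, 1-aligned)
  35..39  size  (4B, 1-aligned)
  39..40  version  (1B, 1-aligned)
  sizeof = 40, alignof = 1
48 − 40 = 8

8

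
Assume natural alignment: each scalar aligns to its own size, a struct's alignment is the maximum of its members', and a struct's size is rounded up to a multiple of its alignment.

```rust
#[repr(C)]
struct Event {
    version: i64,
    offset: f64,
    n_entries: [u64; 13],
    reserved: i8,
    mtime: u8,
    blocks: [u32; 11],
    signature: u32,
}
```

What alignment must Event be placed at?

member alignments: version=8, offset=8, n_entries=8, reserved=1, mtime=1, blocks=4, signature=4
max = 8

8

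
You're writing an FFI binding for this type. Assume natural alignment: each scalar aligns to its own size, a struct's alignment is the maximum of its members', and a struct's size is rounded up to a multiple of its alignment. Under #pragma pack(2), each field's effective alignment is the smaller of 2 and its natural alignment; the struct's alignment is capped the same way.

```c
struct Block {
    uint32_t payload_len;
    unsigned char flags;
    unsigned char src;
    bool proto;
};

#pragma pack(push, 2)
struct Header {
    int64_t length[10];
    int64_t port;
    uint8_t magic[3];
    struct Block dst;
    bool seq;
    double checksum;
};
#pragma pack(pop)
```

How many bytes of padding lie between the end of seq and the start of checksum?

1

Block: 0..4  payload_len  (4B, 4-aligned); 4..5  flags  (1B, 1-aligned); 5..6  src  (1B, 1-aligned); 6..7  proto  (1B, 1-aligned); 7..8  -- tail padding (1B); sizeof = 8, alignof = 4
0..80  length  (80B, 2-aligned)
80..88  port  (8B, 2-aligned)
88..91  magic  (3B, 1-aligned)
91..92  -- padding (1B)
92..100  dst  (8B, 2-aligned)
100..101  seq  (1B, 1-aligned)
101..102  -- padding (1B)
102..110  checksum  (8B, 2-aligned)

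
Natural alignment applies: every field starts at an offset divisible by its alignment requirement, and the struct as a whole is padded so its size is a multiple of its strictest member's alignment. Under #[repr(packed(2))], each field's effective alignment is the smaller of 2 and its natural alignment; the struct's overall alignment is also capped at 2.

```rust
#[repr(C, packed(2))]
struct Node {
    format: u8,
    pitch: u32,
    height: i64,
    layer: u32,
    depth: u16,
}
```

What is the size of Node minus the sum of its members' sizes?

1

@0: format [1B, align 1] → 1
+1 pad (align 2)
@2: pitch [4B, align 2] → 6
@6: height [8B, align 2] → 14
@14: layer [4B, align 2] → 18
@18: depth [2B, align 2] → 20
size 20, align 2
data bytes 19, size 20 → padding 1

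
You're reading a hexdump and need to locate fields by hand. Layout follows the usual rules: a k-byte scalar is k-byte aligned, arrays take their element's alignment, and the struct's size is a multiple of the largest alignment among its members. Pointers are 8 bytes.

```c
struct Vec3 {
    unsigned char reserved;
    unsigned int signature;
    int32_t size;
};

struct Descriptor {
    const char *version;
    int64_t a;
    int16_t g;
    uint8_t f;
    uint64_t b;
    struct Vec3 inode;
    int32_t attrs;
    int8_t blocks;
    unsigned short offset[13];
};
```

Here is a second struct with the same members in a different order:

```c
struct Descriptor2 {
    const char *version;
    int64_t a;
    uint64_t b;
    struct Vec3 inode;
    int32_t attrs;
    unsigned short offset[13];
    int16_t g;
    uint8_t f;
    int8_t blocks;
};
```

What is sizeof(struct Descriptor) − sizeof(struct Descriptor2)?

8

Vec3: @0: reserved [1B, align 1] → 1; +3 pad (align 4); @4: signature [4B, align 4] → 8; @8: size [4B, align 4] → 12; size 12, align 4
@0: version [8B, align 8] → 8
@8: a [8B, align 8] → 16
@16: g [2B, align 2] → 18
@18: f [1B, align 1] → 19
+5 pad (align 8)
@24: b [8B, align 8] → 32
@32: inode [12B, align 4] → 44
@44: attrs [4B, align 4] → 48
@48: blocks [1B, align 1] → 49
+1 pad (align 2)
@50: offset [26B, align 2] → 76
+4 tail pad (align 8)
size 80, align 8
— Descriptor2 —
@0: version [8B, align 8] → 8
@8: a [8B, align 8] → 16
@16: b [8B, align 8] → 24
@24: inode [12B, align 4] → 36
@36: attrs [4B, align 4] → 40
@40: offset [26B, align 2] → 66
@66: g [2B, align 2] → 68
@68: f [1B, align 1] → 69
@69: blocks [1B, align 1] → 70
+2 tail pad (align 8)
size 72, align 8
80 − 72 = 8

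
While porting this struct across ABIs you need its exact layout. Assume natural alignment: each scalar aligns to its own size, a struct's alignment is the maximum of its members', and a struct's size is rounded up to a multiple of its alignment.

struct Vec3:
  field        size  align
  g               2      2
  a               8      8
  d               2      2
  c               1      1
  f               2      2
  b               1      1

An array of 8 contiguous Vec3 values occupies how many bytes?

192

0..2  g  (2B, 2-aligned)
2..8  -- padding (6B)
8..16  a  (8B, 8-aligned)
16..18  d  (2B, 2-aligned)
18..19  c  (1B, 1-aligned)
19..20  -- padding (1B)
20..22  f  (2B, 2-aligned)
22..23  b  (1B, 1-aligned)
23..24  -- tail padding (1B)
sizeof = 24, alignof = 8
array of 8: 8 × 24 = 192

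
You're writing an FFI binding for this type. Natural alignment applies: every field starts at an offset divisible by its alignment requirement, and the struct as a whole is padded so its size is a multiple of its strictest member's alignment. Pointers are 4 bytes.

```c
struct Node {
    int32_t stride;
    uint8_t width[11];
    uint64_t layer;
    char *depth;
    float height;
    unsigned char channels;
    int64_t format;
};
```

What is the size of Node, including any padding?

48 bytes

stride at 0 (size 4, align 4) → ends 4
width at 4 (size 11, align 1) → ends 15
pad 1 to align 8 for layer
layer at 16 (size 8, align 8) → ends 24
depth at 24 (size 4, align 4) → ends 28
height at 28 (size 4, align 4) → ends 32
channels at 32 (size 1, align 1) → ends 33
pad 7 to align 8 for format
format at 40 (size 8, align 8) → ends 48
total 48 bytes, alignment 8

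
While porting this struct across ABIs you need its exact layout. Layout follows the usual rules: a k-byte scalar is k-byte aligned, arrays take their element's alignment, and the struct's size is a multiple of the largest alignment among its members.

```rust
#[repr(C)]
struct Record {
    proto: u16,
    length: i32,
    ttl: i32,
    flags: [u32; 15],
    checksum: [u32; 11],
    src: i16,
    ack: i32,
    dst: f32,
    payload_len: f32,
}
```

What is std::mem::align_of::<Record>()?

member alignments: proto=2, length=4, ttl=4, flags=4, checksum=4, src=2, ack=4, dst=4, payload_len=4
max = 4

4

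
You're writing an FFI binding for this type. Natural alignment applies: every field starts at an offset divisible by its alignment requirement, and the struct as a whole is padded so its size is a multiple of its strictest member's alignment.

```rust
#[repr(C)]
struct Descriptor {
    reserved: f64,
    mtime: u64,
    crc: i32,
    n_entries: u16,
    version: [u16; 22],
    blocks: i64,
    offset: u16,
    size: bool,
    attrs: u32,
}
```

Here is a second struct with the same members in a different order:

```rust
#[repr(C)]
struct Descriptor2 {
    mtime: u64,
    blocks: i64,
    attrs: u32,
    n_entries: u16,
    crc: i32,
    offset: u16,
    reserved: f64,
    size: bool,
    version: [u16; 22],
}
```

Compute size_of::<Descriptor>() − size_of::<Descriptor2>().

0..8  reserved  (8B, 8-aligned)
8..16  mtime  (8B, 8-aligned)
16..20  crc  (4B, 4-aligned)
20..22  n_entries  (2B, 2-aligned)
22..66  version  (44B, 2-aligned)
66..72  -- padding (6B)
72..80  blocks  (8B, 8-aligned)
80..82  offset  (2B, 2-aligned)
82..83  size  (1B, 1-aligned)
83..84  -- padding (1B)
84..88  attrs  (4B, 4-aligned)
sizeof = 88, alignof = 8
— Descriptor2 —
0..8  mtime  (8B, 8-aligned)
8..16  blocks  (8B, 8-aligned)
16..20  attrs  (4B, 4-aligned)
20..22  n_entries  (2B, 2-aligned)
22..24  -- padding (2B)
24..28  crc  (4B, 4-aligned)
28..30  offset  (2B, 2-aligned)
30..32  -- padding (2B)
32..40  reserved  (8B, 8-aligned)
40..41  size  (1B, 1-aligned)
41..42  -- padding (1B)
42..86  version  (44B, 2-aligned)
86..88  -- tail padding (2B)
sizeof = 88, alignof = 8
88 − 88 = 0

0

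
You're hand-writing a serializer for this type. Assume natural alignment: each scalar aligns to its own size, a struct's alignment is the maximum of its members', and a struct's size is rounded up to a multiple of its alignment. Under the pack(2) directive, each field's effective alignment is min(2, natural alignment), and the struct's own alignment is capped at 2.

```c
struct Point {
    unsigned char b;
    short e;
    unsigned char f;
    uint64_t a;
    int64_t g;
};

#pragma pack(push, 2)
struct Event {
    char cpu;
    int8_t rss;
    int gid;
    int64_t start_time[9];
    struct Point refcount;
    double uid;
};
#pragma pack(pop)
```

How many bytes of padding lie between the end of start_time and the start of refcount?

0

Point: 0..1  b  (1B, 1-aligned); 1..2  -- padding (1B); 2..4  e  (2B, 2-aligned); 4..5  f  (1B, 1-aligned); 5..8  -- padding (3B); 8..16  a  (8B, 8-aligned); 16..24  g  (8B, 8-aligned); sizeof = 24, alignof = 8
0..1  cpu  (1B, 1-aligned)
1..2  rss  (1B, 1-aligned)
2..6  gid  (4B, 2-aligned)
6..78  start_time  (72B, 2-aligned)
78..102  refcount  (24B, 2-aligned)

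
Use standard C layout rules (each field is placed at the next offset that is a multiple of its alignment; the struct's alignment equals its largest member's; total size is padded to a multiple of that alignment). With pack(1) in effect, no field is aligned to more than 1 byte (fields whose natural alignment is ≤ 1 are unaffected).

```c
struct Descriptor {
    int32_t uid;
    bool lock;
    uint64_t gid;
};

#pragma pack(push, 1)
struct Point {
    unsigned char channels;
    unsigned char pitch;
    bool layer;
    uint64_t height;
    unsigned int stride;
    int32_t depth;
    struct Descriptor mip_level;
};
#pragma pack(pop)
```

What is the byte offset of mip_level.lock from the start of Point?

Descriptor: @0: uid [4B, align 4] → 4; @4: lock [1B, align 1] → 5; +3 pad (align 8); @8: gid [8B, align 8] → 16; size 16, align 8
@0: channels [1B, align 1] → 1
@1: pitch [1B, align 1] → 2
@2: layer [1B, align 1] → 3
@3: height [8B, align 1] → 11
@11: stride [4B, align 1] → 15
@15: depth [4B, align 1] → 19
@19: mip_level [16B, align 1] → 35
within Descriptor: lock at 4
19 + 4 = 23

23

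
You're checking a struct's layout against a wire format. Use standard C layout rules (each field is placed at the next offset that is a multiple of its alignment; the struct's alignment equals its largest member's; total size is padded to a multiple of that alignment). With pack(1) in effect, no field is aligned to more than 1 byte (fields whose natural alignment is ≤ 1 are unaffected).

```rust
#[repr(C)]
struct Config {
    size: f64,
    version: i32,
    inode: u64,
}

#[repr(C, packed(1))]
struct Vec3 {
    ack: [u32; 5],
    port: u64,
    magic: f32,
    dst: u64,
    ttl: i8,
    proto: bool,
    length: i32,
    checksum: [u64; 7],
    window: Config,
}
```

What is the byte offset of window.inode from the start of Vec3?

Config: 0..8  size  (8B, 8-aligned); 8..12  version  (4B, 4-aligned); 12..16  -- padding (4B); 16..24  inode  (8B, 8-aligned); sizeof = 24, alignof = 8
0..20  ack  (20B, 1-aligned)
20..28  port  (8B, 1-aligned)
28..32  magic  (4B, 1-aligned)
32..40  dst  (8B, 1-aligned)
40..41  ttl  (1B, 1-aligned)
41..42  proto  (1B, 1-aligned)
42..46  length  (4B, 1-aligned)
46..102  checksum  (56B, 1-aligned)
102..126  window  (24B, 1-aligned)
within Config: inode at 16
102 + 16 = 118

118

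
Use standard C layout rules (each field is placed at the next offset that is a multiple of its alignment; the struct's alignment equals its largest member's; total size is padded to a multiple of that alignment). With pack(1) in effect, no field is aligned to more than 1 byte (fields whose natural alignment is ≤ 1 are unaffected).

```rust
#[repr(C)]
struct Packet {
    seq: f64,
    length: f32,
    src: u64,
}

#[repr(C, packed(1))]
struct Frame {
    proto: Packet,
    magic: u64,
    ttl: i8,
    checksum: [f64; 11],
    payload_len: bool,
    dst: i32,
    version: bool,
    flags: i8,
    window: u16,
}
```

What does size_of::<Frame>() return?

Packet: @0: seq [8B, align 8] → 8; @8: length [4B, align 4] → 12; +4 pad (align 8); @16: src [8B, align 8] → 24; size 24, align 8
@0: proto [24B, align 1] → 24
@24: magic [8B, align 1] → 32
@32: ttl [1B, align 1] → 33
@33: checksum [88B, align 1] → 121
@121: payload_len [1B, align 1] → 122
@122: dst [4B, align 1] → 126
@126: version [1B, align 1] → 127
@127: flags [1B, align 1] → 128
@128: window [2B, align 1] → 130
size 130, align 1

130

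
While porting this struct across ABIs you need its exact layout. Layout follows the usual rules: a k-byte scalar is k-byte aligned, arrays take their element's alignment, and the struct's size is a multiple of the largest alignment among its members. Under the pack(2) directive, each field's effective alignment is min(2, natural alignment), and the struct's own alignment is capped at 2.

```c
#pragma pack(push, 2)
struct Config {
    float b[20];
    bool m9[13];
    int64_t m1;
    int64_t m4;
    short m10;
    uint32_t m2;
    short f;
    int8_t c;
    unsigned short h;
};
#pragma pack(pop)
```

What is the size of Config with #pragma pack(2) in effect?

b at 0 (size 80, align 2) → ends 80
m9 at 80 (size 13, align 1) → ends 93
pad 1 to align 2 for m1
m1 at 94 (size 8, align 2) → ends 102
m4 at 102 (size 8, align 2) → ends 110
m10 at 110 (size 2, align 2) → ends 112
m2 at 112 (size 4, align 2) → ends 116
f at 116 (size 2, align 2) → ends 118
c at 118 (size 1, align 1) → ends 119
pad 1 to align 2 for h
h at 120 (size 2, align 2) → ends 122
total 122 bytes, alignment 2

122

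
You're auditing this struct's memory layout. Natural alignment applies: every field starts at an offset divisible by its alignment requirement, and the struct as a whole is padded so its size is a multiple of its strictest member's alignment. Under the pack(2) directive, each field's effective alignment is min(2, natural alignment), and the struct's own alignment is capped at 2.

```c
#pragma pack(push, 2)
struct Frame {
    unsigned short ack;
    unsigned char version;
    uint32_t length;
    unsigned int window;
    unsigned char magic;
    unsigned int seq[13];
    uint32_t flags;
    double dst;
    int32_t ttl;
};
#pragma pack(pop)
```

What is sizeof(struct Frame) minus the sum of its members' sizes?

2

@0: ack [2B, align 2] → 2
@2: version [1B, align 1] → 3
+1 pad (align 2)
@4: length [4B, align 2] → 8
@8: window [4B, align 2] → 12
@12: magic [1B, align 1] → 13
+1 pad (align 2)
@14: seq [52B, align 2] → 66
@66: flags [4B, align 2] → 70
@70: dst [8B, align 2] → 78
@78: ttl [4B, align 2] → 82
size 82, align 2
data bytes 80, size 82 → padding 2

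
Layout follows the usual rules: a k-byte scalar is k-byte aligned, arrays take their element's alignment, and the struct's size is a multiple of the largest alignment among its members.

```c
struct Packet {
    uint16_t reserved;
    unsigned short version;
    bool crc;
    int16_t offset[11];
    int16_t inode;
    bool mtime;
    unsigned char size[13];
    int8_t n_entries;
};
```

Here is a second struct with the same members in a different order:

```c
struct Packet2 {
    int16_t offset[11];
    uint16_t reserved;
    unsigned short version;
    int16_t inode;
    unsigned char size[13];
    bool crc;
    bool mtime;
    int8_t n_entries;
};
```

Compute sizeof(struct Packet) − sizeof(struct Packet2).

2

reserved at 0 (size 2, align 2) → ends 2
version at 2 (size 2, align 2) → ends 4
crc at 4 (size 1, align 1) → ends 5
pad 1 to align 2 for offset
offset at 6 (size 22, align 2) → ends 28
inode at 28 (size 2, align 2) → ends 30
mtime at 30 (size 1, align 1) → ends 31
size at 31 (size 13, align 1) → ends 44
n_entries at 44 (size 1, align 1) → ends 45
tail pad 1 to reach multiple of 2
total 46 bytes, alignment 2
— Packet2 —
offset at 0 (size 22, align 2) → ends 22
reserved at 22 (size 2, align 2) → ends 24
version at 24 (size 2, align 2) → ends 26
inode at 26 (size 2, align 2) → ends 28
size at 28 (size 13, align 1) → ends 41
crc at 41 (size 1, align 1) → ends 42
mtime at 42 (size 1, align 1) → ends 43
n_entries at 43 (size 1, align 1) → ends 44
total 44 bytes, alignment 2
46 − 44 = 2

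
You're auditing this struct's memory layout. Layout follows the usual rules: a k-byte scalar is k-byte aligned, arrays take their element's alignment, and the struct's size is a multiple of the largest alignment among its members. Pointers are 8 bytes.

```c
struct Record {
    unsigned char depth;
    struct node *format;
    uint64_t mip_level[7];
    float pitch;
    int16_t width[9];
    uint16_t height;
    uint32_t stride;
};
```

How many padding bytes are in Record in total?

depth at 0 (size 1, align 1) → ends 1
pad 7 to align 8 for format
format at 8 (size 8, align 8) → ends 16
mip_level at 16 (size 56, align 8) → ends 72
pitch at 72 (size 4, align 4) → ends 76
width at 76 (size 18, align 2) → ends 94
height at 94 (size 2, align 2) → ends 96
stride at 96 (size 4, align 4) → ends 100
tail pad 4 to reach multiple of 8
total 104 bytes, alignment 8
data bytes 93, size 104 → padding 11

11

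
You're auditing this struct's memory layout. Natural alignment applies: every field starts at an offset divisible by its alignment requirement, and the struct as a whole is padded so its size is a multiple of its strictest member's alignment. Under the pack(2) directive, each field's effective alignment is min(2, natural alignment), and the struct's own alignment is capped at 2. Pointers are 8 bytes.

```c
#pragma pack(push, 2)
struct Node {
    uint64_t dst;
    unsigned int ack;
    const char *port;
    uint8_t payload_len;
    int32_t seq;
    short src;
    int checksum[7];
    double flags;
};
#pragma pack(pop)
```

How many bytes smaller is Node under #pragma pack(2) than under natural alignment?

natural layout:
  0..8  dst  (8B, 8-aligned)
  8..12  ack  (4B, 4-aligned)
  12..16  -- padding (4B)
  16..24  port  (8B, 8-aligned)
  24..25  payload_len  (1B, 1-aligned)
  25..28  -- padding (3B)
  28..32  seq  (4B, 4-aligned)
  32..34  src  (2B, 2-aligned)
  34..36  -- padding (2B)
  36..64  checksum  (28B, 4-aligned)
  64..72  flags  (8B, 8-aligned)
  sizeof = 72, alignof = 8
packed(2) layout:
  0..8  dst  (8B, 2-aligned)
  8..12  ack  (4B, 2-aligned)
  12..20  port  (8B, 2-aligned)
  20..21  payload_len  (1B, 1-aligned)
  21..22  -- padding (1B)
  22..26  seq  (4B, 2-aligned)
  26..28  src  (2B, 2-aligned)
  28..56  checksum  (28B, 2-aligned)
  56..64  flags  (8B, 2-aligned)
  sizeof = 64, alignof = 2
72 − 64 = 8

8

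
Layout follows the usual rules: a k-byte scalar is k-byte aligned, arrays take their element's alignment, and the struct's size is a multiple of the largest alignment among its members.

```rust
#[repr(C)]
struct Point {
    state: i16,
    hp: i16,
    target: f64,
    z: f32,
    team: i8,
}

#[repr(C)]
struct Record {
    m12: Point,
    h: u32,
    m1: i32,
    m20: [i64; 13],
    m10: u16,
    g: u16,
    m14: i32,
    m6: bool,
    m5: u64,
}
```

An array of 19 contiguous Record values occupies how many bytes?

Point: state at 0 (size 2, align 2) → ends 2; hp at 2 (size 2, align 2) → ends 4; pad 4 to align 8 for target; target at 8 (size 8, align 8) → ends 16; z at 16 (size 4, align 4) → ends 20; team at 20 (size 1, align 1) → ends 21; tail pad 3 to reach multiple of 8; total 24 bytes, alignment 8
m12 at 0 (size 24, align 8) → ends 24
h at 24 (size 4, align 4) → ends 28
m1 at 28 (size 4, align 4) → ends 32
m20 at 32 (size 104, align 8) → ends 136
m10 at 136 (size 2, align 2) → ends 138
g at 138 (size 2, align 2) → ends 140
m14 at 140 (size 4, align 4) → ends 144
m6 at 144 (size 1, align 1) → ends 145
pad 7 to align 8 for m5
m5 at 152 (size 8, align 8) → ends 160
total 160 bytes, alignment 8
array of 19: 19 × 160 = 3040

3040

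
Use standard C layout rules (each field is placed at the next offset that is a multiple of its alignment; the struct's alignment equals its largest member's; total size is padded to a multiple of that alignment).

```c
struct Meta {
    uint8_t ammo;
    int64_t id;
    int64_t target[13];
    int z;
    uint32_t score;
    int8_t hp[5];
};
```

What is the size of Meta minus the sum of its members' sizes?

10

0..1  ammo  (1B, 1-aligned)
1..8  -- padding (7B)
8..16  id  (8B, 8-aligned)
16..120  target  (104B, 8-aligned)
120..124  z  (4B, 4-aligned)
124..128  score  (4B, 4-aligned)
128..133  hp  (5B, 1-aligned)
133..136  -- tail padding (3B)
sizeof = 136, alignof = 8
data bytes 126, size 136 → padding 10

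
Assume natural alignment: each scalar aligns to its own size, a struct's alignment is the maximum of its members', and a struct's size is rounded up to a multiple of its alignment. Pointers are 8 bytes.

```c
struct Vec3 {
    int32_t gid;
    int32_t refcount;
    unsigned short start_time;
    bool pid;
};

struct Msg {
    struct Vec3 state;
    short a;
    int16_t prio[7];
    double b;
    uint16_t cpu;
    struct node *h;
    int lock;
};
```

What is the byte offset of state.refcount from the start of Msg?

Vec3: 0..4  gid  (4B, 4-aligned); 4..8  refcount  (4B, 4-aligned); 8..10  start_time  (2B, 2-aligned); 10..11  pid  (1B, 1-aligned); 11..12  -- tail padding (1B); sizeof = 12, alignof = 4
0..12  state  (12B, 4-aligned)
within Vec3: refcount at 4
0 + 4 = 4

4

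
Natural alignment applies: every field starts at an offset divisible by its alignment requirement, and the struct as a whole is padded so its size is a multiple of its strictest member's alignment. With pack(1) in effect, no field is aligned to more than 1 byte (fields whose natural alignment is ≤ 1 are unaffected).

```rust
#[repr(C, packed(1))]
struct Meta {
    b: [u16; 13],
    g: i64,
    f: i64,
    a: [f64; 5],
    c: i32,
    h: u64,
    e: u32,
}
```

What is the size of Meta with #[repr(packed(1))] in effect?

0..26  b  (26B, 1-aligned)
26..34  g  (8B, 1-aligned)
34..42  f  (8B, 1-aligned)
42..82  a  (40B, 1-aligned)
82..86  c  (4B, 1-aligned)
86..94  h  (8B, 1-aligned)
94..98  e  (4B, 1-aligned)
sizeof = 98, alignof = 1

98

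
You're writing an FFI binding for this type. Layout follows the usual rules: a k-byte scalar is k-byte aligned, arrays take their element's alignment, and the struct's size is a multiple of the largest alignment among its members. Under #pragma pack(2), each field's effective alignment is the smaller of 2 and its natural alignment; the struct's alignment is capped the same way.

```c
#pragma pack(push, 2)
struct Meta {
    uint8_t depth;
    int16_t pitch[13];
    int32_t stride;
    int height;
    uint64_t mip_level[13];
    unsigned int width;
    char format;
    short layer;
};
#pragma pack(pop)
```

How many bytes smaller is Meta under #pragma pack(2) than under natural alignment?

4

natural layout:
  0..1  depth  (1B, 1-aligned)
  1..2  -- padding (1B)
  2..28  pitch  (26B, 2-aligned)
  28..32  stride  (4B, 4-aligned)
  32..36  height  (4B, 4-aligned)
  36..40  -- padding (4B)
  40..144  mip_level  (104B, 8-aligned)
  144..148  width  (4B, 4-aligned)
  148..149  format  (1B, 1-aligned)
  149..150  -- padding (1B)
  150..152  layer  (2B, 2-aligned)
  sizeof = 152, alignof = 8
packed(2) layout:
  0..1  depth  (1B, 1-aligned)
  1..2  -- padding (1B)
  2..28  pitch  (26B, 2-aligned)
  28..32  stride  (4B, 2-aligned)
  32..36  height  (4B, 2-aligned)
  36..140  mip_level  (104B, 2-aligned)
  140..144  width  (4B, 2-aligned)
  144..145  format  (1B, 1-aligned)
  145..146  -- padding (1B)
  146..148  layer  (2B, 2-aligned)
  sizeof = 148, alignof = 2
152 − 148 = 4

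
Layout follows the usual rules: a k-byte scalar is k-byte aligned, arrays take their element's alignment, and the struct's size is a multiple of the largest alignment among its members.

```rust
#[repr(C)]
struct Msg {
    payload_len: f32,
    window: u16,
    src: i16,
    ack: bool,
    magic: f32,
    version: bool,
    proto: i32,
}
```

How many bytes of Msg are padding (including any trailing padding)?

6

@0: payload_len [4B, align 4] → 4
@4: window [2B, align 2] → 6
@6: src [2B, align 2] → 8
@8: ack [1B, align 1] → 9
+3 pad (align 4)
@12: magic [4B, align 4] → 16
@16: version [1B, align 1] → 17
+3 pad (align 4)
@20: proto [4B, align 4] → 24
size 24, align 4
data bytes 18, size 24 → padding 6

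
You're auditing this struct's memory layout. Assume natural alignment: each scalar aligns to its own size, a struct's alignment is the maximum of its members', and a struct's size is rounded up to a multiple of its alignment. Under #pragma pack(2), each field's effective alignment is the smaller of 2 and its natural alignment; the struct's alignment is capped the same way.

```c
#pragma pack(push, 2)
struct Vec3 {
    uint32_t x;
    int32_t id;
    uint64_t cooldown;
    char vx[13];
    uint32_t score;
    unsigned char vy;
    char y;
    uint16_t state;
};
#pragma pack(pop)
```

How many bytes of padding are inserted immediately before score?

@0: x [4B, align 2] → 4
@4: id [4B, align 2] → 8
@8: cooldown [8B, align 2] → 16
@16: vx [13B, align 1] → 29
+1 pad (align 2)
@30: score [4B, align 2] → 34

1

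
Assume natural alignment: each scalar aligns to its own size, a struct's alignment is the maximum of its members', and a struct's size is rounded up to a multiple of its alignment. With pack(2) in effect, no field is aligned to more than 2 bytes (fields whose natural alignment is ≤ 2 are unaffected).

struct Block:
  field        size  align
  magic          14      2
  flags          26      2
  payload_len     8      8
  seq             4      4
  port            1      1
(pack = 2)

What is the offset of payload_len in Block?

40

0..14  magic  (14B, 2-aligned)
14..40  flags  (26B, 2-aligned)
40..48  payload_len  (8B, 2-aligned)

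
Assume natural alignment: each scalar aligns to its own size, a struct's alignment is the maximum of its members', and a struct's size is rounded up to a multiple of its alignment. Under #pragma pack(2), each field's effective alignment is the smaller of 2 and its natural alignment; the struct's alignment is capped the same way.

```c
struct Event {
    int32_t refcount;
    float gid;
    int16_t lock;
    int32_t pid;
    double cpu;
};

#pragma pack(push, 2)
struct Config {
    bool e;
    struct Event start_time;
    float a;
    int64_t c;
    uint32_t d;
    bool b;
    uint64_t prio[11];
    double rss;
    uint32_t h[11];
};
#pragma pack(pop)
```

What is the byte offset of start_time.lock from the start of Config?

Event: @0: refcount [4B, align 4] → 4; @4: gid [4B, align 4] → 8; @8: lock [2B, align 2] → 10; +2 pad (align 4); @12: pid [4B, align 4] → 16; @16: cpu [8B, align 8] → 24; size 24, align 8
@0: e [1B, align 1] → 1
+1 pad (align 2)
@2: start_time [24B, align 2] → 26
within Event: lock at 8
2 + 8 = 10

10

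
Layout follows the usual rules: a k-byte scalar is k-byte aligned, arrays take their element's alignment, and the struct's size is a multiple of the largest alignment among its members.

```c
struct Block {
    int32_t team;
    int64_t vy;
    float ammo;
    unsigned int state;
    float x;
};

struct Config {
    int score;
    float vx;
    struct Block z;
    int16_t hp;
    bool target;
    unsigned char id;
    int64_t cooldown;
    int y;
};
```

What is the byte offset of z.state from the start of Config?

Block: team at 0 (size 4, align 4) → ends 4; pad 4 to align 8 for vy; vy at 8 (size 8, align 8) → ends 16; ammo at 16 (size 4, align 4) → ends 20; state at 20 (size 4, align 4) → ends 24; x at 24 (size 4, align 4) → ends 28; tail pad 4 to reach multiple of 8; total 32 bytes, alignment 8
score at 0 (size 4, align 4) → ends 4
vx at 4 (size 4, align 4) → ends 8
z at 8 (size 32, align 8) → ends 40
within Block: state at 20
8 + 20 = 28

28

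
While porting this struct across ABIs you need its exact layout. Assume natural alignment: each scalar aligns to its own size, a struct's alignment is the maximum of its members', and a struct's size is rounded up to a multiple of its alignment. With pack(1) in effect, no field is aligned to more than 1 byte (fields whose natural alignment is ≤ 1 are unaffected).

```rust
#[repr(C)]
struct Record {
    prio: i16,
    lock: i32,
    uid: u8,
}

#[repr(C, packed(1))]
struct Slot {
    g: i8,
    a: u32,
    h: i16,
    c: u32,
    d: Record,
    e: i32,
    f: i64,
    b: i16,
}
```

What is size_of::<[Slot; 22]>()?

814

Record: @0: prio [2B, align 2] → 2; +2 pad (align 4); @4: lock [4B, align 4] → 8; @8: uid [1B, align 1] → 9; +3 tail pad (align 4); size 12, align 4
@0: g [1B, align 1] → 1
@1: a [4B, align 1] → 5
@5: h [2B, align 1] → 7
@7: c [4B, align 1] → 11
@11: d [12B, align 1] → 23
@23: e [4B, align 1] → 27
@27: f [8B, align 1] → 35
@35: b [2B, align 1] → 37
size 37, align 1
array of 22: 22 × 37 = 814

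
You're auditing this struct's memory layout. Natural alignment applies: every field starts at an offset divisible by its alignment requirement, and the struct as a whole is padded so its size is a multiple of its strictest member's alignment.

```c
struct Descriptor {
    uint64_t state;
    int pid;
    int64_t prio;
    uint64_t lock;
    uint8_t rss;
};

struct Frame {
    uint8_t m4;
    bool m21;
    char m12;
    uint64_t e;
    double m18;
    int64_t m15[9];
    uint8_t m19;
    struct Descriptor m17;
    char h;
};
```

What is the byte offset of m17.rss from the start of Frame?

Descriptor: state at 0 (size 8, align 8) → ends 8; pid at 8 (size 4, align 4) → ends 12; pad 4 to align 8 for prio; prio at 16 (size 8, align 8) → ends 24; lock at 24 (size 8, align 8) → ends 32; rss at 32 (size 1, align 1) → ends 33; tail pad 7 to reach multiple of 8; total 40 bytes, alignment 8
m4 at 0 (size 1, align 1) → ends 1
m21 at 1 (size 1, align 1) → ends 2
m12 at 2 (size 1, align 1) → ends 3
pad 5 to align 8 for e
e at 8 (size 8, align 8) → ends 16
m18 at 16 (size 8, align 8) → ends 24
m15 at 24 (size 72, align 8) → ends 96
m19 at 96 (size 1, align 1) → ends 97
pad 7 to align 8 for m17
m17 at 104 (size 40, align 8) → ends 144
within Descriptor: rss at 32
104 + 32 = 136

136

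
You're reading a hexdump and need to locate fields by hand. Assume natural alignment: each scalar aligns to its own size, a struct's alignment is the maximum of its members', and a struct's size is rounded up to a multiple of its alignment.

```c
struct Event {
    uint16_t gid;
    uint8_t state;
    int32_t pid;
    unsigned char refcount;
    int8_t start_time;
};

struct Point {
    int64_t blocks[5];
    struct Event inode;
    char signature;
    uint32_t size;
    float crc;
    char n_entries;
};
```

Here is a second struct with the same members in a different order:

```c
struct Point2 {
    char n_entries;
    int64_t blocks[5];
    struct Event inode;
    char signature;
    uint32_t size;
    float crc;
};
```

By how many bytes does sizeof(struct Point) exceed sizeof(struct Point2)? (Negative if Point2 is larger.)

0

Event: gid at 0 (size 2, align 2) → ends 2; state at 2 (size 1, align 1) → ends 3; pad 1 to align 4 for pid; pid at 4 (size 4, align 4) → ends 8; refcount at 8 (size 1, align 1) → ends 9; start_time at 9 (size 1, align 1) → ends 10; tail pad 2 to reach multiple of 4; total 12 bytes, alignment 4
blocks at 0 (size 40, align 8) → ends 40
inode at 40 (size 12, align 4) → ends 52
signature at 52 (size 1, align 1) → ends 53
pad 3 to align 4 for size
size at 56 (size 4, align 4) → ends 60
crc at 60 (size 4, align 4) → ends 64
n_entries at 64 (size 1, align 1) → ends 65
tail pad 7 to reach multiple of 8
total 72 bytes, alignment 8
— Point2 —
n_entries at 0 (size 1, align 1) → ends 1
pad 7 to align 8 for blocks
blocks at 8 (size 40, align 8) → ends 48
inode at 48 (size 12, align 4) → ends 60
signature at 60 (size 1, align 1) → ends 61
pad 3 to align 4 for size
size at 64 (size 4, align 4) → ends 68
crc at 68 (size 4, align 4) → ends 72
total 72 bytes, alignment 8
72 − 72 = 0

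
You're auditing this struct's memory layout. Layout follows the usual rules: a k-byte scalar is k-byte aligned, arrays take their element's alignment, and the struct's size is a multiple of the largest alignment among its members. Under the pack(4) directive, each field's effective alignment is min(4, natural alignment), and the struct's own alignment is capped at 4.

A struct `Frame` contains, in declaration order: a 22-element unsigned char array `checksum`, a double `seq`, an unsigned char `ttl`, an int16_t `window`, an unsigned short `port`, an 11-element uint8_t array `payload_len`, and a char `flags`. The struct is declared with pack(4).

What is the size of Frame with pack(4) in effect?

0..22  checksum  (22B, 1-aligned)
22..24  -- padding (2B)
24..32  seq  (8B, 4-aligned)
32..33  ttl  (1B, 1-aligned)
33..34  -- padding (1B)
34..36  window  (2B, 2-aligned)
36..38  port  (2B, 2-aligned)
38..49  payload_len  (11B, 1-aligned)
49..50  flags  (1B, 1-aligned)
50..52  -- tail padding (2B)
sizeof = 52, alignof = 4

52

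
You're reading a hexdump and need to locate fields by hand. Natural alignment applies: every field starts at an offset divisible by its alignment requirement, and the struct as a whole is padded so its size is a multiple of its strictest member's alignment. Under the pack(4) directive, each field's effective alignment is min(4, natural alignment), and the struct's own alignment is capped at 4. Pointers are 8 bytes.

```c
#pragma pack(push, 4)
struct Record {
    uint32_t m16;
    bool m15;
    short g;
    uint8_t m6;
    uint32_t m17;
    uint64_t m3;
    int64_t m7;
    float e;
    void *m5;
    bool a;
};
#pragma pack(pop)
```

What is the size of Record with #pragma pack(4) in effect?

m16 at 0 (size 4, align 4) → ends 4
m15 at 4 (size 1, align 1) → ends 5
pad 1 to align 2 for g
g at 6 (size 2, align 2) → ends 8
m6 at 8 (size 1, align 1) → ends 9
pad 3 to align 4 for m17
m17 at 12 (size 4, align 4) → ends 16
m3 at 16 (size 8, align 4) → ends 24
m7 at 24 (size 8, align 4) → ends 32
e at 32 (size 4, align 4) → ends 36
m5 at 36 (size 8, align 4) → ends 44
a at 44 (size 1, align 1) → ends 45
tail pad 3 to reach multiple of 4
total 48 bytes, alignment 4

48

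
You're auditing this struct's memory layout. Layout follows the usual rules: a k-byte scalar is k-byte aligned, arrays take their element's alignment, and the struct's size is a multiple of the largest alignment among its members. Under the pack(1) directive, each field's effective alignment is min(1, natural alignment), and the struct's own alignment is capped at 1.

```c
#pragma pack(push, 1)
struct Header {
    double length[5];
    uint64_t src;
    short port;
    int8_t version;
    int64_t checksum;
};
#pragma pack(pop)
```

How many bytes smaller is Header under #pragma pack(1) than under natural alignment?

natural layout:
  length at 0 (size 40, align 8) → ends 40
  src at 40 (size 8, align 8) → ends 48
  port at 48 (size 2, align 2) → ends 50
  version at 50 (size 1, align 1) → ends 51
  pad 5 to align 8 for checksum
  checksum at 56 (size 8, align 8) → ends 64
  total 64 bytes, alignment 8
packed(1) layout:
  length at 0 (size 40, align 1) → ends 40
  src at 40 (size 8, align 1) → ends 48
  port at 48 (size 2, align 1) → ends 50
  version at 50 (size 1, align 1) → ends 51
  checksum at 51 (size 8, align 1) → ends 59
  total 59 bytes, alignment 1
64 − 59 = 5

5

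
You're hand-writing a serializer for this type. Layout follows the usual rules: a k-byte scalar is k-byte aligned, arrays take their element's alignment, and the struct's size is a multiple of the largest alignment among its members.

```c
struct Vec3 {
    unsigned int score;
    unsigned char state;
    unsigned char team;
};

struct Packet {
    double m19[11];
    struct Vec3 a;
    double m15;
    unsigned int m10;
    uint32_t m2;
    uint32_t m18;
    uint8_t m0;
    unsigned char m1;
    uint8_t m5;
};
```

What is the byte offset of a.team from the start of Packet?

Vec3: 0..4  score  (4B, 4-aligned); 4..5  state  (1B, 1-aligned); 5..6  team  (1B, 1-aligned); 6..8  -- tail padding (2B); sizeof = 8, alignof = 4
0..88  m19  (88B, 8-aligned)
88..96  a  (8B, 4-aligned)
within Vec3: team at 5
88 + 5 = 93

93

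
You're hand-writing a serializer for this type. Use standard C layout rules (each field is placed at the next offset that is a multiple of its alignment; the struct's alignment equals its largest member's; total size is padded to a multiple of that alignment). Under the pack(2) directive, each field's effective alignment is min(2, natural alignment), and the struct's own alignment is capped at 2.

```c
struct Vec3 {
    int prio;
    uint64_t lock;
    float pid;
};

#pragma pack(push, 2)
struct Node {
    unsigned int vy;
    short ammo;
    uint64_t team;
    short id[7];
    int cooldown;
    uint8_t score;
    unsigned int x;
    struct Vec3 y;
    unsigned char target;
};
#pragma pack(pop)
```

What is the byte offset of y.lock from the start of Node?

Vec3: 0..4  prio  (4B, 4-aligned); 4..8  -- padding (4B); 8..16  lock  (8B, 8-aligned); 16..20  pid  (4B, 4-aligned); 20..24  -- tail padding (4B); sizeof = 24, alignof = 8
0..4  vy  (4B, 2-aligned)
4..6  ammo  (2B, 2-aligned)
6..14  team  (8B, 2-aligned)
14..28  id  (14B, 2-aligned)
28..32  cooldown  (4B, 2-aligned)
32..33  score  (1B, 1-aligned)
33..34  -- padding (1B)
34..38  x  (4B, 2-aligned)
38..62  y  (24B, 2-aligned)
within Vec3: lock at 8
38 + 8 = 46

46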